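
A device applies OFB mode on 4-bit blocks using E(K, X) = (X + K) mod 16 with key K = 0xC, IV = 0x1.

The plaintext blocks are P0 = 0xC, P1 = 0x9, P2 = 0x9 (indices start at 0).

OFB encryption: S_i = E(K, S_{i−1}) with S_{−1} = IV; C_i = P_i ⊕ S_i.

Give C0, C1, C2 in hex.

C0: S = E(K, 0x1) = 0xD; 0xC ⊕ 0xD = 0x1.
C1: S = E(K, 0xD) = 0x9; 0x9 ⊕ 0x9 = 0x0.
C2: S = E(K, 0x9) = 0x5; 0x9 ⊕ 0x5 = 0xC.

C0 = 0x1, C1 = 0x0, C2 = 0xC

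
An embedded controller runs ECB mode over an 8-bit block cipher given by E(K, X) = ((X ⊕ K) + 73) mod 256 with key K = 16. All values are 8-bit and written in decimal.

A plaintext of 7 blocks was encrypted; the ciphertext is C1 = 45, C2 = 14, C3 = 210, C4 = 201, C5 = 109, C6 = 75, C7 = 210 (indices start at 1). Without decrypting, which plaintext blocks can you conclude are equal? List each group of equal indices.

P3 = P7

ECB encrypts each block independently with the same key, so equal ciphertext blocks imply equal plaintext blocks.
C3 = C7 = 210, so P3 = P7.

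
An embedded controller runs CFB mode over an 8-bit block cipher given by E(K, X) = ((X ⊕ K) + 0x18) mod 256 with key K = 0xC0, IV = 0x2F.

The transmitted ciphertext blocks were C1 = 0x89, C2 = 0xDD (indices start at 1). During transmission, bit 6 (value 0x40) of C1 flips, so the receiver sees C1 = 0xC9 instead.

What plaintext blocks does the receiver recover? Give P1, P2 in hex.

P1 = 0xCE, P2 = 0xFC

CFB decryption: P_i = C_i ⊕ E(K, C_{i−1}), with C_{0} = IV.
Only C1 changed, to 0xC9. In CFB, a change in C_i flips the same bit in P_i and garbles P_{i+1}. Decrypting the received ciphertext:
P1: E(K, 0x2F) = 0x07; 0xC9 ⊕ 0x07 = 0xCE.
P2: E(K, 0xC9) = 0x21; 0xDD ⊕ 0x21 = 0xFC.
Blocks that differ from the original plaintext: P1, P2.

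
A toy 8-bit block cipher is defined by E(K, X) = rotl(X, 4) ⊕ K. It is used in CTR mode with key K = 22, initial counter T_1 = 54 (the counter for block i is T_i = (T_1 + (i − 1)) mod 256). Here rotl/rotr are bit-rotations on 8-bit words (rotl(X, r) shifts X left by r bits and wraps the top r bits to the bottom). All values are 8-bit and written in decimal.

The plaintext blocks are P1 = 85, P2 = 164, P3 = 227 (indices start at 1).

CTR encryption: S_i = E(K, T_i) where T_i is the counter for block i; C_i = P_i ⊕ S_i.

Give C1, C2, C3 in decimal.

C1: T = 54, S = E(K, T) = 117; 85 ⊕ 117 = 32.
C2: T = 55, S = E(K, T) = 101; 164 ⊕ 101 = 193.
C3: T = 56, S = E(K, T) = 149; 227 ⊕ 149 = 118.

C1 = 32, C2 = 193, C3 = 118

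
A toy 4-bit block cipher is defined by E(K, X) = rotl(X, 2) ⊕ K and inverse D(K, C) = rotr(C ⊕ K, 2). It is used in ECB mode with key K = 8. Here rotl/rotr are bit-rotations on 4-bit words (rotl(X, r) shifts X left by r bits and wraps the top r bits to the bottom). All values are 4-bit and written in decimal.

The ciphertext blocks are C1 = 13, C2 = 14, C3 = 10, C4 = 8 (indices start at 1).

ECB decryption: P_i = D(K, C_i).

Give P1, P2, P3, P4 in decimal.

P1 = 5, P2 = 9, P3 = 8, P4 = 0

P1: D(K, 13) = 5.
P2: D(K, 14) = 9.
P3: D(K, 10) = 8.
P4: D(K, 8) = 0.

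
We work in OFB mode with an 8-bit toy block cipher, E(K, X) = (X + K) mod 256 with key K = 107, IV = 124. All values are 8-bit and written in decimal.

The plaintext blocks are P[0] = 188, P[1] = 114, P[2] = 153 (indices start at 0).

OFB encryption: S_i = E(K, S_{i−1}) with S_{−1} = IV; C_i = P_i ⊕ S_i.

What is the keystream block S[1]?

C[0]: S = E(K, 124) = 231; 188 ⊕ 231 = 91.
C[1]: S = E(K, 231) = 82; 114 ⊕ 82 = 32.
So S[1] = 82.

82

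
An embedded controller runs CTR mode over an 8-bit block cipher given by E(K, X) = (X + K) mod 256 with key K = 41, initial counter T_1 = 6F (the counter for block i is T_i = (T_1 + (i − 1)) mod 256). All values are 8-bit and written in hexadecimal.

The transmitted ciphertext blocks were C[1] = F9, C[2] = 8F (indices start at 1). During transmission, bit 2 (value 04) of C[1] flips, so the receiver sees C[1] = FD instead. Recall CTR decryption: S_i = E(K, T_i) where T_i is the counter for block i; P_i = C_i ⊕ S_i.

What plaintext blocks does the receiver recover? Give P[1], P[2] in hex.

Only C[1] changed, to FD. In CTR, a change in C_i flips the same bit in P_i only; the keystream is unaffected. Decrypting the received ciphertext:
P[1]: T = 6F, S = E(K, T) = B0; FD ⊕ B0 = 4D.
P[2]: T = 70, S = E(K, T) = B1; 8F ⊕ B1 = 3E.
Blocks that differ from the original plaintext: P[1].

P[1] = 4D, P[2] = 3E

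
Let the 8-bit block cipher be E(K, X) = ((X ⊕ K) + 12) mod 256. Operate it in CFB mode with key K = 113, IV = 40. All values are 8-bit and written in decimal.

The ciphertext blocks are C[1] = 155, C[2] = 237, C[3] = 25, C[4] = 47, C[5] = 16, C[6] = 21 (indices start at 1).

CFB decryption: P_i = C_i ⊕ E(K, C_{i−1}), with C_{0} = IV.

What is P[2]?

P[2] = 27

P[2]: E(K, 155) = 246; 237 ⊕ 246 = 27.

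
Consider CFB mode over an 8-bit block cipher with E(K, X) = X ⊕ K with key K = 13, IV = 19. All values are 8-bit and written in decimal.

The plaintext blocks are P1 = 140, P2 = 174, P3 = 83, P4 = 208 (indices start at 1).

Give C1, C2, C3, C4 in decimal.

C1 = 146, C2 = 49, C3 = 111, C4 = 178

CFB encryption: C_i = P_i ⊕ E(K, C_{i−1}), with C_{0} = IV.
C1: E(K, 19) = 30; 140 ⊕ 30 = 146.
C2: E(K, 146) = 159; 174 ⊕ 159 = 49.
C3: E(K, 49) = 60; 83 ⊕ 60 = 111.
C4: E(K, 111) = 98; 208 ⊕ 98 = 178.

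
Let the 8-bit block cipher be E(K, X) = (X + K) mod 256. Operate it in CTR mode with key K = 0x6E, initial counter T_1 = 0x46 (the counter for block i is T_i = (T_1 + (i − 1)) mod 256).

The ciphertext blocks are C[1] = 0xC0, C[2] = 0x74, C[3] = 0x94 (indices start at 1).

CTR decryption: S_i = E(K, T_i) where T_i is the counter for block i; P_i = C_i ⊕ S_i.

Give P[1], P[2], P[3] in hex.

P[1]: T = 0x46, S = E(K, T) = 0xB4; 0xC0 ⊕ 0xB4 = 0x74.
P[2]: T = 0x47, S = E(K, T) = 0xB5; 0x74 ⊕ 0xB5 = 0xC1.
P[3]: T = 0x48, S = E(K, T) = 0xB6; 0x94 ⊕ 0xB6 = 0x22.

P[1] = 0x74, P[2] = 0xC1, P[3] = 0x22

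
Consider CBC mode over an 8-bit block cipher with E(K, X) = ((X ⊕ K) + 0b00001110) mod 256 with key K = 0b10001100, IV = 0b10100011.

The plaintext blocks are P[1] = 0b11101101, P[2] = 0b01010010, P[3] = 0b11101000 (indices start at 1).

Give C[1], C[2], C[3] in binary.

C[1] = 0b11010000, C[2] = 0b00011100, C[3] = 0b10000110

CBC encryption: C_i = E(K, P_i ⊕ C_{i−1}), with C_{0} = IV.
C[1]: P[1] ⊕ 0b10100011 = 0b01001110; E(K, 0b01001110) = 0b11010000.
C[2]: P[2] ⊕ 0b11010000 = 0b10000010; E(K, 0b10000010) = 0b00011100.
C[3]: P[3] ⊕ 0b00011100 = 0b11110100; E(K, 0b11110100) = 0b10000110.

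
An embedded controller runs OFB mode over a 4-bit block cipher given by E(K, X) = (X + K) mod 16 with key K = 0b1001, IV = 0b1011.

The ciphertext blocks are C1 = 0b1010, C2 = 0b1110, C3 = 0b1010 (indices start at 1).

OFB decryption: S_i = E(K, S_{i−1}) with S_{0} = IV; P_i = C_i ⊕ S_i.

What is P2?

P2 = 0b0011

P1: S = E(K, 0b1011) = 0b0100; 0b1010 ⊕ 0b0100 = 0b1110.
P2: S = E(K, 0b0100) = 0b1101; 0b1110 ⊕ 0b1101 = 0b0011.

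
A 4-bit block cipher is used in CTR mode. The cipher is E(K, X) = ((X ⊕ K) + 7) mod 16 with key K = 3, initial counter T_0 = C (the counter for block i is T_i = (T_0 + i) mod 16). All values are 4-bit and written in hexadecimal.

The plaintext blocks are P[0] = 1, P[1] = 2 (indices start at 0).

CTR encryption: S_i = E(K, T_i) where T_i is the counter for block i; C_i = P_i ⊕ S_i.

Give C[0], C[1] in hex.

C[0]: T = C, S = E(K, T) = 6; 1 ⊕ 6 = 7.
C[1]: T = D, S = E(K, T) = 5; 2 ⊕ 5 = 7.

C[0] = 7, C[1] = 7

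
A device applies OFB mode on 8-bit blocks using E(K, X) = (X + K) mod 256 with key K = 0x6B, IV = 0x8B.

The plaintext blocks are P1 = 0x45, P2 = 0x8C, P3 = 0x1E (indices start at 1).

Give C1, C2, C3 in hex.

C1 = 0xB3, C2 = 0xED, C3 = 0xD2

OFB encryption: S_i = E(K, S_{i−1}) with S_{0} = IV; C_i = P_i ⊕ S_i.
C1: S = E(K, 0x8B) = 0xF6; 0x45 ⊕ 0xF6 = 0xB3.
C2: S = E(K, 0xF6) = 0x61; 0x8C ⊕ 0x61 = 0xED.
C3: S = E(K, 0x61) = 0xCC; 0x1E ⊕ 0xCC = 0xD2.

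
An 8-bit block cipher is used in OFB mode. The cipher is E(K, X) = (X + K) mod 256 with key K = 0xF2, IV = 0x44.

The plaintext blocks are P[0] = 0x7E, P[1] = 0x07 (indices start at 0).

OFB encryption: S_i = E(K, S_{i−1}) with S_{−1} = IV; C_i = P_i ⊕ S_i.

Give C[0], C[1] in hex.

C[0]: S = E(K, 0x44) = 0x36; 0x7E ⊕ 0x36 = 0x48.
C[1]: S = E(K, 0x36) = 0x28; 0x07 ⊕ 0x28 = 0x2F.

C[0] = 0x48, C[1] = 0x2F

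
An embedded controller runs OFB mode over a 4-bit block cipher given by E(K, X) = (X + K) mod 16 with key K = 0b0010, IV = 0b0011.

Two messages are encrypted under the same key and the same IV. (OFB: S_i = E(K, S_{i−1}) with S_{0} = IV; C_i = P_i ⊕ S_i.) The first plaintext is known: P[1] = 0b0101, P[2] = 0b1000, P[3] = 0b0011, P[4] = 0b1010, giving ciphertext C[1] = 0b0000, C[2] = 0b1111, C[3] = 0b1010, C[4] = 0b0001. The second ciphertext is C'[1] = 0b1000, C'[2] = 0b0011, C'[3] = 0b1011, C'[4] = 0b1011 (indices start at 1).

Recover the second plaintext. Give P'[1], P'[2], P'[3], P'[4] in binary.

P'[1] = 0b1101, P'[2] = 0b0100, P'[3] = 0b0010, P'[4] = 0b0000

In OFB with a reused IV, both messages share the same keystream S_i, so C_i ⊕ C'_i = P_i ⊕ P'_i and thus P'_i = P_i ⊕ C_i ⊕ C'_i.
P'[1]: 0b0101 ⊕ 0b0000 ⊕ 0b1000 = 0b1101.
P'[2]: 0b1000 ⊕ 0b1111 ⊕ 0b0011 = 0b0100.
P'[3]: 0b0011 ⊕ 0b1010 ⊕ 0b1011 = 0b0010.
P'[4]: 0b1010 ⊕ 0b0001 ⊕ 0b1011 = 0b0000.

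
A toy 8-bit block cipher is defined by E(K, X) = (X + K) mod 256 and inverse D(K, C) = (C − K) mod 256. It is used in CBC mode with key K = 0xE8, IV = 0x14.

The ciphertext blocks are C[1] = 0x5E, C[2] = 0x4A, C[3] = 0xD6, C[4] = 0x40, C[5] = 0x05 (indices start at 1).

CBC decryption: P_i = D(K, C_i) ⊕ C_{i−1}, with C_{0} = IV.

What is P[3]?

P[3]: D(K, 0xD6) = 0xEE; 0xEE ⊕ 0x4A = 0xA4.

P[3] = 0xA4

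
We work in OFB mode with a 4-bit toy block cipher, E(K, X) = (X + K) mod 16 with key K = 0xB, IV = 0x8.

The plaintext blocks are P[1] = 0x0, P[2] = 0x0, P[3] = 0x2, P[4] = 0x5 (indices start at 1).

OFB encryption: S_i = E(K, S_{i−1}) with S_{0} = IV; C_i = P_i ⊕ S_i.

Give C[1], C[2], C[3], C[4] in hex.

C[1]: S = E(K, 0x8) = 0x3; 0x0 ⊕ 0x3 = 0x3.
C[2]: S = E(K, 0x3) = 0xE; 0x0 ⊕ 0xE = 0xE.
C[3]: S = E(K, 0xE) = 0x9; 0x2 ⊕ 0x9 = 0xB.
C[4]: S = E(K, 0x9) = 0x4; 0x5 ⊕ 0x4 = 0x1.

C[1] = 0x3, C[2] = 0xE, C[3] = 0xB, C[4] = 0x1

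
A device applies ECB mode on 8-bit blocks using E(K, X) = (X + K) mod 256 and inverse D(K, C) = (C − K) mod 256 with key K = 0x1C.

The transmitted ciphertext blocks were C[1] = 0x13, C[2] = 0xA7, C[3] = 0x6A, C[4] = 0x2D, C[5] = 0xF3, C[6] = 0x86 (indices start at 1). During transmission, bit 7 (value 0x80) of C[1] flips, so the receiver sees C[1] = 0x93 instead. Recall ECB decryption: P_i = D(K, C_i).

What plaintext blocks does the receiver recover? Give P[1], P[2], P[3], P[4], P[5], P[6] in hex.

Only C[1] changed, to 0x93. In ECB, a change in C_i affects only P_i. Decrypting the received ciphertext:
P[1]: D(K, 0x93) = 0x77.
P[2]: D(K, 0xA7) = 0x8B.
P[3]: D(K, 0x6A) = 0x4E.
P[4]: D(K, 0x2D) = 0x11.
P[5]: D(K, 0xF3) = 0xD7.
P[6]: D(K, 0x86) = 0x6A.
Blocks that differ from the original plaintext: P[1].

P[1] = 0x77, P[2] = 0x8B, P[3] = 0x4E, P[4] = 0x11, P[5] = 0xD7, P[6] = 0x6A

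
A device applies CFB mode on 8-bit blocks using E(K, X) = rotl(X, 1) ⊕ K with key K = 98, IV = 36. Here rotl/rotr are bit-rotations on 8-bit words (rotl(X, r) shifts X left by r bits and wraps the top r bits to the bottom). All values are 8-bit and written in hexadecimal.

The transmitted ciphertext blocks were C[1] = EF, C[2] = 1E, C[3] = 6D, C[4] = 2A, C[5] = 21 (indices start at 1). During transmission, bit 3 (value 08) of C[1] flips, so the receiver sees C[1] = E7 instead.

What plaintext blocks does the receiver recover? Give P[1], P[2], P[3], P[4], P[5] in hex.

P[1] = 13, P[2] = 49, P[3] = C9, P[4] = 68, P[5] = ED

CFB decryption: P_i = C_i ⊕ E(K, C_{i−1}), with C_{0} = IV.
Only C[1] changed, to E7. In CFB, a change in C_i flips the same bit in P_i and garbles P_{i+1}. Decrypting the received ciphertext:
P[1]: E(K, 36) = F4; E7 ⊕ F4 = 13.
P[2]: E(K, E7) = 57; 1E ⊕ 57 = 49.
P[3]: E(K, 1E) = A4; 6D ⊕ A4 = C9.
P[4]: E(K, 6D) = 42; 2A ⊕ 42 = 68.
P[5]: E(K, 2A) = CC; 21 ⊕ CC = ED.
Blocks that differ from the original plaintext: P[1], P[2].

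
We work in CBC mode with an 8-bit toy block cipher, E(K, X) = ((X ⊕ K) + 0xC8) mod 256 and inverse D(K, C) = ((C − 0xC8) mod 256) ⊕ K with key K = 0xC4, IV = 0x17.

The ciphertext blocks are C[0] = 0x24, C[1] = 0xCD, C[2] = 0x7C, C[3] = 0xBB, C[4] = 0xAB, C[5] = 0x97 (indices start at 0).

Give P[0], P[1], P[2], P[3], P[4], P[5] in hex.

P[0] = 0x8F, P[1] = 0xE5, P[2] = 0xBD, P[3] = 0x4B, P[4] = 0x9C, P[5] = 0xA0

CBC decryption: P_i = D(K, C_i) ⊕ C_{i−1}, with C_{−1} = IV.
P[0]: D(K, 0x24) = 0x98; 0x98 ⊕ 0x17 = 0x8F.
P[1]: D(K, 0xCD) = 0xC1; 0xC1 ⊕ 0x24 = 0xE5.
P[2]: D(K, 0x7C) = 0x70; 0x70 ⊕ 0xCD = 0xBD.
P[3]: D(K, 0xBB) = 0x37; 0x37 ⊕ 0x7C = 0x4B.
P[4]: D(K, 0xAB) = 0x27; 0x27 ⊕ 0xBB = 0x9C.
P[5]: D(K, 0x97) = 0x0B; 0x0B ⊕ 0xAB = 0xA0.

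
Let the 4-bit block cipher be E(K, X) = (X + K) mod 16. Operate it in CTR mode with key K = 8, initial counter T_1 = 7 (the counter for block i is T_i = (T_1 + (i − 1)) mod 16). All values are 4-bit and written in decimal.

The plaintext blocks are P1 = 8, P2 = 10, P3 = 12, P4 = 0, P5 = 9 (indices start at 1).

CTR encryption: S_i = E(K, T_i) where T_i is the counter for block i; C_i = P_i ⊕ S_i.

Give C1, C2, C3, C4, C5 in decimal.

C1: T = 7, S = E(K, T) = 15; 8 ⊕ 15 = 7.
C2: T = 8, S = E(K, T) = 0; 10 ⊕ 0 = 10.
C3: T = 9, S = E(K, T) = 1; 12 ⊕ 1 = 13.
C4: T = 10, S = E(K, T) = 2; 0 ⊕ 2 = 2.
C5: T = 11, S = E(K, T) = 3; 9 ⊕ 3 = 10.

C1 = 7, C2 = 10, C3 = 13, C4 = 2, C5 = 10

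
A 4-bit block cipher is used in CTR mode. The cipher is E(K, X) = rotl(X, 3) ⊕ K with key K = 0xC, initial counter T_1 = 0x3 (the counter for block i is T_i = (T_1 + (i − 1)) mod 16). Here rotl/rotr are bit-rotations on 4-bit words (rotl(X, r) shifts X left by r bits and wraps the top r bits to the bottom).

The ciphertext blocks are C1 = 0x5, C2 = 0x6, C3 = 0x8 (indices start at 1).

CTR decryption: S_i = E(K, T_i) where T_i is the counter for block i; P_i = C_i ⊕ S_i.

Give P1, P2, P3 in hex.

P1 = 0x0, P2 = 0x8, P3 = 0xE

P1: T = 0x3, S = E(K, T) = 0x5; 0x5 ⊕ 0x5 = 0x0.
P2: T = 0x4, S = E(K, T) = 0xE; 0x6 ⊕ 0xE = 0x8.
P3: T = 0x5, S = E(K, T) = 0x6; 0x8 ⊕ 0x6 = 0xE.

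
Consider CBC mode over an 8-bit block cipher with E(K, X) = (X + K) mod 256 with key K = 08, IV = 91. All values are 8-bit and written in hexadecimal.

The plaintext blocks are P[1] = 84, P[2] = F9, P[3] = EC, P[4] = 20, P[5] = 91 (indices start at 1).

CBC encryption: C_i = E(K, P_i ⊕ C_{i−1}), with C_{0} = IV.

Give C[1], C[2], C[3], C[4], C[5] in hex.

C[1] = 1D, C[2] = EC, C[3] = 08, C[4] = 30, C[5] = A9

C[1]: P[1] ⊕ 91 = 15; E(K, 15) = 1D.
C[2]: P[2] ⊕ 1D = E4; E(K, E4) = EC.
C[3]: P[3] ⊕ EC = 00; E(K, 00) = 08.
C[4]: P[4] ⊕ 08 = 28; E(K, 28) = 30.
C[5]: P[5] ⊕ 30 = A1; E(K, A1) = A9.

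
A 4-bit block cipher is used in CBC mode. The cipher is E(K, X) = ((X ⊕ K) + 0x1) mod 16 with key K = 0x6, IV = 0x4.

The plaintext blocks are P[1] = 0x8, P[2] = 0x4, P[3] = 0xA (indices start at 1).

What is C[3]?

CBC encryption: C_i = E(K, P_i ⊕ C_{i−1}), with C_{0} = IV.
C[1]: P[1] ⊕ 0x4 = 0xC; E(K, 0xC) = 0xB.
C[2]: P[2] ⊕ 0xB = 0xF; E(K, 0xF) = 0xA.
C[3]: P[3] ⊕ 0xA = 0x0; E(K, 0x0) = 0x7.

C[3] = 0x7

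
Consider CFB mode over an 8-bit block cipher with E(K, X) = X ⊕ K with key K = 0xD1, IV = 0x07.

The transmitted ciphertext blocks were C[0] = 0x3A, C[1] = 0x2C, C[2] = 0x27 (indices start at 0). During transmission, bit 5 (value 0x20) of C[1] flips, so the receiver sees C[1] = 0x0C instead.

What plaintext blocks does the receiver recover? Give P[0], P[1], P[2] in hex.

P[0] = 0xEC, P[1] = 0xE7, P[2] = 0xFA

CFB decryption: P_i = C_i ⊕ E(K, C_{i−1}), with C_{−1} = IV.
Only C[1] changed, to 0x0C. In CFB, a change in C_i flips the same bit in P_i and garbles P_{i+1}. Decrypting the received ciphertext:
P[0]: E(K, 0x07) = 0xD6; 0x3A ⊕ 0xD6 = 0xEC.
P[1]: E(K, 0x3A) = 0xEB; 0x0C ⊕ 0xEB = 0xE7.
P[2]: E(K, 0x0C) = 0xDD; 0x27 ⊕ 0xDD = 0xFA.
Blocks that differ from the original plaintext: P[1], P[2].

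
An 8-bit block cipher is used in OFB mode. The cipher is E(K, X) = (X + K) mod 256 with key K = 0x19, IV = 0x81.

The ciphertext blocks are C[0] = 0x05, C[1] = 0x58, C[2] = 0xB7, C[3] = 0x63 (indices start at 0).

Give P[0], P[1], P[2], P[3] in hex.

OFB decryption: S_i = E(K, S_{i−1}) with S_{−1} = IV; P_i = C_i ⊕ S_i.
P[0]: S = E(K, 0x81) = 0x9A; 0x05 ⊕ 0x9A = 0x9F.
P[1]: S = E(K, 0x9A) = 0xB3; 0x58 ⊕ 0xB3 = 0xEB.
P[2]: S = E(K, 0xB3) = 0xCC; 0xB7 ⊕ 0xCC = 0x7B.
P[3]: S = E(K, 0xCC) = 0xE5; 0x63 ⊕ 0xE5 = 0x86.

P[0] = 0x9F, P[1] = 0xEB, P[2] = 0x7B, P[3] = 0x86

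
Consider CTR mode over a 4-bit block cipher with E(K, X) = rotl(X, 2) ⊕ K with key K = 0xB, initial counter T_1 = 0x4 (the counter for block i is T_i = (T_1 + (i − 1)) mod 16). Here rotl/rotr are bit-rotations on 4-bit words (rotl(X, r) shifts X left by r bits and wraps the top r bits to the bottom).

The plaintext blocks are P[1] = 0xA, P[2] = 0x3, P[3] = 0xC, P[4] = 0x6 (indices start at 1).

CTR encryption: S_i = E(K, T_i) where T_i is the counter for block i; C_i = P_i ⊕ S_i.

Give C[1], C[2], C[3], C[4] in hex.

C[1]: T = 0x4, S = E(K, T) = 0xA; 0xA ⊕ 0xA = 0x0.
C[2]: T = 0x5, S = E(K, T) = 0xE; 0x3 ⊕ 0xE = 0xD.
C[3]: T = 0x6, S = E(K, T) = 0x2; 0xC ⊕ 0x2 = 0xE.
C[4]: T = 0x7, S = E(K, T) = 0x6; 0x6 ⊕ 0x6 = 0x0.

C[1] = 0x0, C[2] = 0xD, C[3] = 0xE, C[4] = 0x0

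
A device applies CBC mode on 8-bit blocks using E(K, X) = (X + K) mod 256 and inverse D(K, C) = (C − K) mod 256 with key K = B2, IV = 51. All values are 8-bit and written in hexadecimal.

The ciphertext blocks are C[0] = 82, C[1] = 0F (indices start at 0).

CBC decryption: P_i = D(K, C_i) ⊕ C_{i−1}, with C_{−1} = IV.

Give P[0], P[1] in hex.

P[0] = 81, P[1] = DF

P[0]: D(K, 82) = D0; D0 ⊕ 51 = 81.
P[1]: D(K, 0F) = 5D; 5D ⊕ 82 = DF.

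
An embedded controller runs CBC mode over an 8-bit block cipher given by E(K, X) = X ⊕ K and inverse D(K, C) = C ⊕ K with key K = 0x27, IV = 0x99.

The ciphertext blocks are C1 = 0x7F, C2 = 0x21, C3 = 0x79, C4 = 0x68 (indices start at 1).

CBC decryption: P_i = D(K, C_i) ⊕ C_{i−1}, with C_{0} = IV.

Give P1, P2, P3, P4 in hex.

P1 = 0xC1, P2 = 0x79, P3 = 0x7F, P4 = 0x36

P1: D(K, 0x7F) = 0x58; 0x58 ⊕ 0x99 = 0xC1.
P2: D(K, 0x21) = 0x06; 0x06 ⊕ 0x7F = 0x79.
P3: D(K, 0x79) = 0x5E; 0x5E ⊕ 0x21 = 0x7F.
P4: D(K, 0x68) = 0x4F; 0x4F ⊕ 0x79 = 0x36.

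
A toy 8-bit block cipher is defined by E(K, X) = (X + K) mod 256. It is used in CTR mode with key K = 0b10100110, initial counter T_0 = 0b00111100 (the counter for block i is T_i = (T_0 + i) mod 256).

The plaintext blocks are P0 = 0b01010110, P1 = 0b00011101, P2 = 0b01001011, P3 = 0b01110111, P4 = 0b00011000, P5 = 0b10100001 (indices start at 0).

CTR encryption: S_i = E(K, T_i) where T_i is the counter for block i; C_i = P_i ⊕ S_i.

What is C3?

C0: T = 0b00111100, S = E(K, T) = 0b11100010; 0b01010110 ⊕ 0b11100010 = 0b10110100.
C1: T = 0b00111101, S = E(K, T) = 0b11100011; 0b00011101 ⊕ 0b11100011 = 0b11111110.
C2: T = 0b00111110, S = E(K, T) = 0b11100100; 0b01001011 ⊕ 0b11100100 = 0b10101111.
C3: T = 0b00111111, S = E(K, T) = 0b11100101; 0b01110111 ⊕ 0b11100101 = 0b10010010.

C3 = 0b10010010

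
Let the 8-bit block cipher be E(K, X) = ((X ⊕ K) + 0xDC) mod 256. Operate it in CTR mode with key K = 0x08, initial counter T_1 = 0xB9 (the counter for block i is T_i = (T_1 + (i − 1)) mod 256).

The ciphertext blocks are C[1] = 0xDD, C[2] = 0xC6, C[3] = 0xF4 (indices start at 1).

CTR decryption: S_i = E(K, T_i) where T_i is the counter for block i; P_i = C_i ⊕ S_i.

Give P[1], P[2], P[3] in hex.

P[1] = 0x50, P[2] = 0x48, P[3] = 0x7B

P[1]: T = 0xB9, S = E(K, T) = 0x8D; 0xDD ⊕ 0x8D = 0x50.
P[2]: T = 0xBA, S = E(K, T) = 0x8E; 0xC6 ⊕ 0x8E = 0x48.
P[3]: T = 0xBB, S = E(K, T) = 0x8F; 0xF4 ⊕ 0x8F = 0x7B.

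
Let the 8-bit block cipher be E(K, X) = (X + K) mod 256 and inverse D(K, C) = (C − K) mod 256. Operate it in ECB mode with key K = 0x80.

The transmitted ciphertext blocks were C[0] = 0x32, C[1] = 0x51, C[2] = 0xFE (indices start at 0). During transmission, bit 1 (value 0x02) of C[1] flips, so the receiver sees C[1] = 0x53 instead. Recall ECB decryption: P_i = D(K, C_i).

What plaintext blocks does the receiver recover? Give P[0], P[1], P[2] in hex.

Only C[1] changed, to 0x53. In ECB, a change in C_i affects only P_i. Decrypting the received ciphertext:
P[0]: D(K, 0x32) = 0xB2.
P[1]: D(K, 0x53) = 0xD3.
P[2]: D(K, 0xFE) = 0x7E.
Blocks that differ from the original plaintext: P[1].

P[0] = 0xB2, P[1] = 0xD3, P[2] = 0x7E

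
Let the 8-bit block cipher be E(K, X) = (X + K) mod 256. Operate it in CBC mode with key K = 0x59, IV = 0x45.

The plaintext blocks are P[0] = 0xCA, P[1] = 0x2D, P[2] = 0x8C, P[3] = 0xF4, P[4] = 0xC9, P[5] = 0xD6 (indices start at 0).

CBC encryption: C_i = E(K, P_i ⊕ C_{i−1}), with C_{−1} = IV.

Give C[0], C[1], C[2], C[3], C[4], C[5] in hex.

C[0] = 0xE8, C[1] = 0x1E, C[2] = 0xEB, C[3] = 0x78, C[4] = 0x0A, C[5] = 0x35

C[0]: P[0] ⊕ 0x45 = 0x8F; E(K, 0x8F) = 0xE8.
C[1]: P[1] ⊕ 0xE8 = 0xC5; E(K, 0xC5) = 0x1E.
C[2]: P[2] ⊕ 0x1E = 0x92; E(K, 0x92) = 0xEB.
C[3]: P[3] ⊕ 0xEB = 0x1F; E(K, 0x1F) = 0x78.
C[4]: P[4] ⊕ 0x78 = 0xB1; E(K, 0xB1) = 0x0A.
C[5]: P[5] ⊕ 0x0A = 0xDC; E(K, 0xDC) = 0x35.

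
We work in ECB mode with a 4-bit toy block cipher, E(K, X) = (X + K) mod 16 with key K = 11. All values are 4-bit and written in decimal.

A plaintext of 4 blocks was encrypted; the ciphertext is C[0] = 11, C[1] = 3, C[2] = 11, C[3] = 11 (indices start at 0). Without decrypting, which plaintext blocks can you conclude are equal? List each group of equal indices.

P[0] = P[2] = P[3]

ECB encrypts each block independently with the same key, so equal ciphertext blocks imply equal plaintext blocks.
C[0] = C[2] = C[3] = 11, so P[0] = P[2] = P[3].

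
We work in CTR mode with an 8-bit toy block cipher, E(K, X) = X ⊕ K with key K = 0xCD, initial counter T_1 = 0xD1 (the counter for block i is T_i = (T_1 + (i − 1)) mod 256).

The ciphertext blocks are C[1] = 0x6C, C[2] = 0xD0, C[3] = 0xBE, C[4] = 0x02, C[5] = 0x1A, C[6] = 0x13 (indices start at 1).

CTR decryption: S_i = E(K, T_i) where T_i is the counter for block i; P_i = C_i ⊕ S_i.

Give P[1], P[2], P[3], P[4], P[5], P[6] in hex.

P[1]: T = 0xD1, S = E(K, T) = 0x1C; 0x6C ⊕ 0x1C = 0x70.
P[2]: T = 0xD2, S = E(K, T) = 0x1F; 0xD0 ⊕ 0x1F = 0xCF.
P[3]: T = 0xD3, S = E(K, T) = 0x1E; 0xBE ⊕ 0x1E = 0xA0.
P[4]: T = 0xD4, S = E(K, T) = 0x19; 0x02 ⊕ 0x19 = 0x1B.
P[5]: T = 0xD5, S = E(K, T) = 0x18; 0x1A ⊕ 0x18 = 0x02.
P[6]: T = 0xD6, S = E(K, T) = 0x1B; 0x13 ⊕ 0x1B = 0x08.

P[1] = 0x70, P[2] = 0xCF, P[3] = 0xA0, P[4] = 0x1B, P[5] = 0x02, P[6] = 0x08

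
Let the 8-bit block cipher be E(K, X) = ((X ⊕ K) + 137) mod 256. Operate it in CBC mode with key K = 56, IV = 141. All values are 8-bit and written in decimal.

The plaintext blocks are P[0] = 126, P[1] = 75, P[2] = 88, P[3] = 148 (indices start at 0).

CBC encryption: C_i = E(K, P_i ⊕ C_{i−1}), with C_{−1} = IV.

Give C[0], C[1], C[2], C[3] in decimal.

C[0]: P[0] ⊕ 141 = 243; E(K, 243) = 84.
C[1]: P[1] ⊕ 84 = 31; E(K, 31) = 176.
C[2]: P[2] ⊕ 176 = 232; E(K, 232) = 89.
C[3]: P[3] ⊕ 89 = 205; E(K, 205) = 126.

C[0] = 84, C[1] = 176, C[2] = 89, C[3] = 126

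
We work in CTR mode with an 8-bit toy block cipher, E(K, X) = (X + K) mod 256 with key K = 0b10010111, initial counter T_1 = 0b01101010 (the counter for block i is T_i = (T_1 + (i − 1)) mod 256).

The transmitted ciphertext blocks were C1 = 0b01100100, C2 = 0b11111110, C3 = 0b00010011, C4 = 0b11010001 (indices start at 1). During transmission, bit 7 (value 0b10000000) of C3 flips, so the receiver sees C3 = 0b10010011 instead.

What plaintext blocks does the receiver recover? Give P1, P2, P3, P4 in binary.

P1 = 0b01100101, P2 = 0b11111100, P3 = 0b10010000, P4 = 0b11010101

CTR decryption: S_i = E(K, T_i) where T_i is the counter for block i; P_i = C_i ⊕ S_i.
Only C3 changed, to 0b10010011. In CTR, a change in C_i flips the same bit in P_i only; the keystream is unaffected. Decrypting the received ciphertext:
P1: T = 0b01101010, S = E(K, T) = 0b00000001; 0b01100100 ⊕ 0b00000001 = 0b01100101.
P2: T = 0b01101011, S = E(K, T) = 0b00000010; 0b11111110 ⊕ 0b00000010 = 0b11111100.
P3: T = 0b01101100, S = E(K, T) = 0b00000011; 0b10010011 ⊕ 0b00000011 = 0b10010000.
P4: T = 0b01101101, S = E(K, T) = 0b00000100; 0b11010001 ⊕ 0b00000100 = 0b11010101.
Blocks that differ from the original plaintext: P3.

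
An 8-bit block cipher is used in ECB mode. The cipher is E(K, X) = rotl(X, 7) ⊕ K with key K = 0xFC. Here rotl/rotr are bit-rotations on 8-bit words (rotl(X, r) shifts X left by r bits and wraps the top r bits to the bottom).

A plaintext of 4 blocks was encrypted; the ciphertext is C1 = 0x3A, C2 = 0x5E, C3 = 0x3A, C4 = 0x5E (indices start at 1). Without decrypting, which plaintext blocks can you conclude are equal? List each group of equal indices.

P1 = P3; P2 = P4

ECB encrypts each block independently with the same key, so equal ciphertext blocks imply equal plaintext blocks.
C1 = C3 = 0x3A, so P1 = P3.
C2 = C4 = 0x5E, so P2 = P4.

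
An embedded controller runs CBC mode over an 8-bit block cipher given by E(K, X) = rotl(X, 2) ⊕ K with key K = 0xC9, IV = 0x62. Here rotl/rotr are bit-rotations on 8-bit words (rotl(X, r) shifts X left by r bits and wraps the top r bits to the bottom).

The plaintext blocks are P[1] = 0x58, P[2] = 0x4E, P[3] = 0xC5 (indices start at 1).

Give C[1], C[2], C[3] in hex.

CBC encryption: C_i = E(K, P_i ⊕ C_{i−1}), with C_{0} = IV.
C[1]: P[1] ⊕ 0x62 = 0x3A; E(K, 0x3A) = 0x21.
C[2]: P[2] ⊕ 0x21 = 0x6F; E(K, 0x6F) = 0x74.
C[3]: P[3] ⊕ 0x74 = 0xB1; E(K, 0xB1) = 0x0F.

C[1] = 0x21, C[2] = 0x74, C[3] = 0x0F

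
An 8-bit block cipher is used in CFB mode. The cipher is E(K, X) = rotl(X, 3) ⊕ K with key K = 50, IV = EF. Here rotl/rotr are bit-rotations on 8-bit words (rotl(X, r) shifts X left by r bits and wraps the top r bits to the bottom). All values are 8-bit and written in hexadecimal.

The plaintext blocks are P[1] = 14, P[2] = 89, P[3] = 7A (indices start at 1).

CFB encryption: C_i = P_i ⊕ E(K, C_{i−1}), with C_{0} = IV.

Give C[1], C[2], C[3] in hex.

C[1] = 3B, C[2] = 00, C[3] = 2A

C[1]: E(K, EF) = 2F; 14 ⊕ 2F = 3B.
C[2]: E(K, 3B) = 89; 89 ⊕ 89 = 00.
C[3]: E(K, 00) = 50; 7A ⊕ 50 = 2A.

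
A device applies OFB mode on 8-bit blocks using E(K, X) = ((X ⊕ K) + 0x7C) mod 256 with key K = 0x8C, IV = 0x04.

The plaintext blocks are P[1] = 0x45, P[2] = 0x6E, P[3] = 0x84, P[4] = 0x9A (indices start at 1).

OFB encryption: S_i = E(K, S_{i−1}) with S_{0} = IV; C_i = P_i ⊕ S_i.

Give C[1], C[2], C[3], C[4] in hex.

C[1] = 0x41, C[2] = 0x6A, C[3] = 0x80, C[4] = 0x9E

C[1]: S = E(K, 0x04) = 0x04; 0x45 ⊕ 0x04 = 0x41.
C[2]: S = E(K, 0x04) = 0x04; 0x6E ⊕ 0x04 = 0x6A.
C[3]: S = E(K, 0x04) = 0x04; 0x84 ⊕ 0x04 = 0x80.
C[4]: S = E(K, 0x04) = 0x04; 0x9A ⊕ 0x04 = 0x9E.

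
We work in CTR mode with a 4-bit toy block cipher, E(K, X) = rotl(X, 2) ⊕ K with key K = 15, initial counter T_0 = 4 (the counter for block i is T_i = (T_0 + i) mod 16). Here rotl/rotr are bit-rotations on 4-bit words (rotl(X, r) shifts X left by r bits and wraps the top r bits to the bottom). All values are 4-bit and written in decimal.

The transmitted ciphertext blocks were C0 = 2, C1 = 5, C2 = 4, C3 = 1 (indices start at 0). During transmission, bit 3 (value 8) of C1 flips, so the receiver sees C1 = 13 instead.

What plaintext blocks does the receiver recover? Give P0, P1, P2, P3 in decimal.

P0 = 12, P1 = 7, P2 = 2, P3 = 3

CTR decryption: S_i = E(K, T_i) where T_i is the counter for block i; P_i = C_i ⊕ S_i.
Only C1 changed, to 13. In CTR, a change in C_i flips the same bit in P_i only; the keystream is unaffected. Decrypting the received ciphertext:
P0: T = 4, S = E(K, T) = 14; 2 ⊕ 14 = 12.
P1: T = 5, S = E(K, T) = 10; 13 ⊕ 10 = 7.
P2: T = 6, S = E(K, T) = 6; 4 ⊕ 6 = 2.
P3: T = 7, S = E(K, T) = 2; 1 ⊕ 2 = 3.
Blocks that differ from the original plaintext: P1.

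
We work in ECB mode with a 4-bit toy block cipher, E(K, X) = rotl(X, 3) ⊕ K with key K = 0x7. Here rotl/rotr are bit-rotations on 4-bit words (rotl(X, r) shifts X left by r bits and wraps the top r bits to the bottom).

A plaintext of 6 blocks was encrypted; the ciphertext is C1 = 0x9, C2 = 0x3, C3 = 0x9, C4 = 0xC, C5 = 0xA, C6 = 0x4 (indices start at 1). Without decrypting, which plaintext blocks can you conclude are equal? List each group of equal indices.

P1 = P3

ECB encrypts each block independently with the same key, so equal ciphertext blocks imply equal plaintext blocks.
C1 = C3 = 0x9, so P1 = P3.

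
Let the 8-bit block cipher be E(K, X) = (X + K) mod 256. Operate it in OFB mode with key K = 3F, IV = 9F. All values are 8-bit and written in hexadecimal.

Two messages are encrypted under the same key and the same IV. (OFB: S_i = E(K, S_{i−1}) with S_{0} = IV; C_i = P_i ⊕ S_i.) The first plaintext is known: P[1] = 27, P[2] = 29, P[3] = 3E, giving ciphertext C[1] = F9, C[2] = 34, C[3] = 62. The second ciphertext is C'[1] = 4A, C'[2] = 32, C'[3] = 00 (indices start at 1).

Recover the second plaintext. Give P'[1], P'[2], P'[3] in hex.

In OFB with a reused IV, both messages share the same keystream S_i, so C_i ⊕ C'_i = P_i ⊕ P'_i and thus P'_i = P_i ⊕ C_i ⊕ C'_i.
P'[1]: 27 ⊕ F9 ⊕ 4A = 94.
P'[2]: 29 ⊕ 34 ⊕ 32 = 2F.
P'[3]: 3E ⊕ 62 ⊕ 00 = 5C.

P'[1] = 94, P'[2] = 2F, P'[3] = 5C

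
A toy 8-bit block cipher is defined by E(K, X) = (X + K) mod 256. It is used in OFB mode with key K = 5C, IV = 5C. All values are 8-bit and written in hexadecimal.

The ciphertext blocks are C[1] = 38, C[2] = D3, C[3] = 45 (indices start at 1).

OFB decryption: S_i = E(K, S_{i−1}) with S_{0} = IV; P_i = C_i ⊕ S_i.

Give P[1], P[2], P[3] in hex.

P[1]: S = E(K, 5C) = B8; 38 ⊕ B8 = 80.
P[2]: S = E(K, B8) = 14; D3 ⊕ 14 = C7.
P[3]: S = E(K, 14) = 70; 45 ⊕ 70 = 35.

P[1] = 80, P[2] = C7, P[3] = 35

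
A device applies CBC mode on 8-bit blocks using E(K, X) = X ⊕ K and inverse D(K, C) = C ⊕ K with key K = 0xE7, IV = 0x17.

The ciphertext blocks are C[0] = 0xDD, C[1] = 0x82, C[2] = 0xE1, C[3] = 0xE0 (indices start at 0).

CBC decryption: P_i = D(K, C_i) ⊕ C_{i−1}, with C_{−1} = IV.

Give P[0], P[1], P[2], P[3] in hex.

P[0] = 0x2D, P[1] = 0xB8, P[2] = 0x84, P[3] = 0xE6

P[0]: D(K, 0xDD) = 0x3A; 0x3A ⊕ 0x17 = 0x2D.
P[1]: D(K, 0x82) = 0x65; 0x65 ⊕ 0xDD = 0xB8.
P[2]: D(K, 0xE1) = 0x06; 0x06 ⊕ 0x82 = 0x84.
P[3]: D(K, 0xE0) = 0x07; 0x07 ⊕ 0xE1 = 0xE6.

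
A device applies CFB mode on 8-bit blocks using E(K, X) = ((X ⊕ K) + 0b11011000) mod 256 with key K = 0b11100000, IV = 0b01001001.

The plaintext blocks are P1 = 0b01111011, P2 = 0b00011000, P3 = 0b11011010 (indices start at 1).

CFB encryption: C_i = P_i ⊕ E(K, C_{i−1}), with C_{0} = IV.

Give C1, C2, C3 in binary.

C1 = 0b11111010, C2 = 0b11101010, C3 = 0b00111000

C1: E(K, 0b01001001) = 0b10000001; 0b01111011 ⊕ 0b10000001 = 0b11111010.
C2: E(K, 0b11111010) = 0b11110010; 0b00011000 ⊕ 0b11110010 = 0b11101010.
C3: E(K, 0b11101010) = 0b11100010; 0b11011010 ⊕ 0b11100010 = 0b00111000.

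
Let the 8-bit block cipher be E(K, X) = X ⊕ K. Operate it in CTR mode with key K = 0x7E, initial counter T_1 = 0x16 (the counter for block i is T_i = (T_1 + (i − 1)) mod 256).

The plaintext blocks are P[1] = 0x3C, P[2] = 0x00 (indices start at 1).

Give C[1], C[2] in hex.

C[1] = 0x54, C[2] = 0x69

CTR encryption: S_i = E(K, T_i) where T_i is the counter for block i; C_i = P_i ⊕ S_i.
C[1]: T = 0x16, S = E(K, T) = 0x68; 0x3C ⊕ 0x68 = 0x54.
C[2]: T = 0x17, S = E(K, T) = 0x69; 0x00 ⊕ 0x69 = 0x69.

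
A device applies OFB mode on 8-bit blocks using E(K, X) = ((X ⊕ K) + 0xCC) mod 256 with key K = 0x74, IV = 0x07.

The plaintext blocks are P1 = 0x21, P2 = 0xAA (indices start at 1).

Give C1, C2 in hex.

C1 = 0x1E, C2 = 0xBD

OFB encryption: S_i = E(K, S_{i−1}) with S_{0} = IV; C_i = P_i ⊕ S_i.
C1: S = E(K, 0x07) = 0x3F; 0x21 ⊕ 0x3F = 0x1E.
C2: S = E(K, 0x3F) = 0x17; 0xAA ⊕ 0x17 = 0xBD.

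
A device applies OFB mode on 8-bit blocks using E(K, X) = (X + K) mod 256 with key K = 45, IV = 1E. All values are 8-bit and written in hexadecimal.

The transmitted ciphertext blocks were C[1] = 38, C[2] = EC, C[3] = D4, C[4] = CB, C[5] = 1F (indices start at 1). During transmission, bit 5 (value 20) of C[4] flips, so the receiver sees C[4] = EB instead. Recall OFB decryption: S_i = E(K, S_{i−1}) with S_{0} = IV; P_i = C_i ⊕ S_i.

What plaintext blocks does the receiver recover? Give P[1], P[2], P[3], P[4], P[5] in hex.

P[1] = 5B, P[2] = 44, P[3] = 39, P[4] = D9, P[5] = 68

Only C[4] changed, to EB. In OFB, a change in C_i flips the same bit in P_i only; the keystream is unaffected. Decrypting the received ciphertext:
P[1]: S = E(K, 1E) = 63; 38 ⊕ 63 = 5B.
P[2]: S = E(K, 63) = A8; EC ⊕ A8 = 44.
P[3]: S = E(K, A8) = ED; D4 ⊕ ED = 39.
P[4]: S = E(K, ED) = 32; EB ⊕ 32 = D9.
P[5]: S = E(K, 32) = 77; 1F ⊕ 77 = 68.
Blocks that differ from the original plaintext: P[4].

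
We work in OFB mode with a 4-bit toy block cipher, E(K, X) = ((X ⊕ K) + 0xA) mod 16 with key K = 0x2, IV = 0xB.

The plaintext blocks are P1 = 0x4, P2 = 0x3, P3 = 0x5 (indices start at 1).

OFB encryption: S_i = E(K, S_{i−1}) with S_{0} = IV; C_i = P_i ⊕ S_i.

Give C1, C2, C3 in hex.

C1 = 0x7, C2 = 0x8, C3 = 0x6

C1: S = E(K, 0xB) = 0x3; 0x4 ⊕ 0x3 = 0x7.
C2: S = E(K, 0x3) = 0xB; 0x3 ⊕ 0xB = 0x8.
C3: S = E(K, 0xB) = 0x3; 0x5 ⊕ 0x3 = 0x6.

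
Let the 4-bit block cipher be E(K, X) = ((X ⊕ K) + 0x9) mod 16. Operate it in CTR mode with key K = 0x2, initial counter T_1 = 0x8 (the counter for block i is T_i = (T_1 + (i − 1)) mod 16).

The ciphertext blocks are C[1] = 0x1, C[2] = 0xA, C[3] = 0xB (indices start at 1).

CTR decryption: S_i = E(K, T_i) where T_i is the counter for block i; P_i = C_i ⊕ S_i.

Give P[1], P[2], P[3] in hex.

P[1]: T = 0x8, S = E(K, T) = 0x3; 0x1 ⊕ 0x3 = 0x2.
P[2]: T = 0x9, S = E(K, T) = 0x4; 0xA ⊕ 0x4 = 0xE.
P[3]: T = 0xA, S = E(K, T) = 0x1; 0xB ⊕ 0x1 = 0xA.

P[1] = 0x2, P[2] = 0xE, P[3] = 0xA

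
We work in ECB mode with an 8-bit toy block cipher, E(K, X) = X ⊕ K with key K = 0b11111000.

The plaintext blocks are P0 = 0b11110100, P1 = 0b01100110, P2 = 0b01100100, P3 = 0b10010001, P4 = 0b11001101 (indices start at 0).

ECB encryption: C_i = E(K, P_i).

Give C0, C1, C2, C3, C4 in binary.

C0 = 0b00001100, C1 = 0b10011110, C2 = 0b10011100, C3 = 0b01101001, C4 = 0b00110101

C0: E(K, 0b11110100) = 0b00001100.
C1: E(K, 0b01100110) = 0b10011110.
C2: E(K, 0b01100100) = 0b10011100.
C3: E(K, 0b10010001) = 0b01101001.
C4: E(K, 0b11001101) = 0b00110101.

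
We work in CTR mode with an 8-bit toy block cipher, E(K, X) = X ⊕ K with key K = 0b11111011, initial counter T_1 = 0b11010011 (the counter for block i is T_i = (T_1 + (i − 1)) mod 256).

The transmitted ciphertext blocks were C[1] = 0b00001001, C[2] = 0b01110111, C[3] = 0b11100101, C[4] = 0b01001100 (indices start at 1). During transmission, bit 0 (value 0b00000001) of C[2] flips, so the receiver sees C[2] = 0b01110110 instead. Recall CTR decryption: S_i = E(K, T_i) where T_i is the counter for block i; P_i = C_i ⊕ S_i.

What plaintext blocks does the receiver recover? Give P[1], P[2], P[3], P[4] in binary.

Only C[2] changed, to 0b01110110. In CTR, a change in C_i flips the same bit in P_i only; the keystream is unaffected. Decrypting the received ciphertext:
P[1]: T = 0b11010011, S = E(K, T) = 0b00101000; 0b00001001 ⊕ 0b00101000 = 0b00100001.
P[2]: T = 0b11010100, S = E(K, T) = 0b00101111; 0b01110110 ⊕ 0b00101111 = 0b01011001.
P[3]: T = 0b11010101, S = E(K, T) = 0b00101110; 0b11100101 ⊕ 0b00101110 = 0b11001011.
P[4]: T = 0b11010110, S = E(K, T) = 0b00101101; 0b01001100 ⊕ 0b00101101 = 0b01100001.
Blocks that differ from the original plaintext: P[2].

P[1] = 0b00100001, P[2] = 0b01011001, P[3] = 0b11001011, P[4] = 0b01100001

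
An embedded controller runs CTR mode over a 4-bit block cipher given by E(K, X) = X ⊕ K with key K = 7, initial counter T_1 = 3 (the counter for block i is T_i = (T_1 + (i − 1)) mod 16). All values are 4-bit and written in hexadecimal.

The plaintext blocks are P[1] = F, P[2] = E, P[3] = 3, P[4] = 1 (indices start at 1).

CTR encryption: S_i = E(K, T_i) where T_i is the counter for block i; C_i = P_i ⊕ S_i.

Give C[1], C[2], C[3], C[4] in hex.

C[1]: T = 3, S = E(K, T) = 4; F ⊕ 4 = B.
C[2]: T = 4, S = E(K, T) = 3; E ⊕ 3 = D.
C[3]: T = 5, S = E(K, T) = 2; 3 ⊕ 2 = 1.
C[4]: T = 6, S = E(K, T) = 1; 1 ⊕ 1 = 0.

C[1] = B, C[2] = D, C[3] = 1, C[4] = 0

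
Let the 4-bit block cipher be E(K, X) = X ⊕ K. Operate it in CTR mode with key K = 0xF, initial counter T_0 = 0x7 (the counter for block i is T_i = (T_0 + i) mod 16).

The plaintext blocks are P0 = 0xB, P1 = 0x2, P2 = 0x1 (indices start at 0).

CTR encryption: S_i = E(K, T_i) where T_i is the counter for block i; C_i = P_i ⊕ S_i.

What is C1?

C0: T = 0x7, S = E(K, T) = 0x8; 0xB ⊕ 0x8 = 0x3.
C1: T = 0x8, S = E(K, T) = 0x7; 0x2 ⊕ 0x7 = 0x5.

C1 = 0x5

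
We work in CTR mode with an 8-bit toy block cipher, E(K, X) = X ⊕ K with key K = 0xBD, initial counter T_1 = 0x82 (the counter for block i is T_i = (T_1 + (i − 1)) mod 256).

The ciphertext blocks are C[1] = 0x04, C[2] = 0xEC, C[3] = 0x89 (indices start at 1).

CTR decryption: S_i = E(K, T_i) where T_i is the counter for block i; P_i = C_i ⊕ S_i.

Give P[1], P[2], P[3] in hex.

P[1]: T = 0x82, S = E(K, T) = 0x3F; 0x04 ⊕ 0x3F = 0x3B.
P[2]: T = 0x83, S = E(K, T) = 0x3E; 0xEC ⊕ 0x3E = 0xD2.
P[3]: T = 0x84, S = E(K, T) = 0x39; 0x89 ⊕ 0x39 = 0xB0.

P[1] = 0x3B, P[2] = 0xD2, P[3] = 0xB0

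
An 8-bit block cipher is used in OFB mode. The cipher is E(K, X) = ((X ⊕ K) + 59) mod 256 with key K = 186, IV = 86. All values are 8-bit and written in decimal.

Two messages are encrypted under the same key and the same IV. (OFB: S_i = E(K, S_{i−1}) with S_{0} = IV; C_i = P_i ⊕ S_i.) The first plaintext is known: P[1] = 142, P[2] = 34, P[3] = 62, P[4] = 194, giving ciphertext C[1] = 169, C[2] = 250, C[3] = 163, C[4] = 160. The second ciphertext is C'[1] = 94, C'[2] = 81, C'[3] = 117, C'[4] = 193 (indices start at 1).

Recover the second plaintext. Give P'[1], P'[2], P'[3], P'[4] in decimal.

P'[1] = 121, P'[2] = 137, P'[3] = 232, P'[4] = 163

In OFB with a reused IV, both messages share the same keystream S_i, so C_i ⊕ C'_i = P_i ⊕ P'_i and thus P'_i = P_i ⊕ C_i ⊕ C'_i.
P'[1]: 142 ⊕ 169 ⊕ 94 = 121.
P'[2]: 34 ⊕ 250 ⊕ 81 = 137.
P'[3]: 62 ⊕ 163 ⊕ 117 = 232.
P'[4]: 194 ⊕ 160 ⊕ 193 = 163.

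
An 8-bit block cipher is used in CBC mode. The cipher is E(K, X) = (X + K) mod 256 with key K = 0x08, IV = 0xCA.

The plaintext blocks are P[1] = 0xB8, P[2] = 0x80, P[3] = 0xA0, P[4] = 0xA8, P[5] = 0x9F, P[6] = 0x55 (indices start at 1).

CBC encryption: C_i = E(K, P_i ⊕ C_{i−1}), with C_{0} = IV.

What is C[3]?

C[1]: P[1] ⊕ 0xCA = 0x72; E(K, 0x72) = 0x7A.
C[2]: P[2] ⊕ 0x7A = 0xFA; E(K, 0xFA) = 0x02.
C[3]: P[3] ⊕ 0x02 = 0xA2; E(K, 0xA2) = 0xAA.

C[3] = 0xAA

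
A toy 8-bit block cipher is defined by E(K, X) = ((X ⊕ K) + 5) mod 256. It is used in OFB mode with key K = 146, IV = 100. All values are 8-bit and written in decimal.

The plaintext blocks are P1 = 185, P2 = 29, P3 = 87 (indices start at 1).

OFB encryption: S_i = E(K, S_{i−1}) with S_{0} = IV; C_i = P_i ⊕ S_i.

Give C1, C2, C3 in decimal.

C1: S = E(K, 100) = 251; 185 ⊕ 251 = 66.
C2: S = E(K, 251) = 110; 29 ⊕ 110 = 115.
C3: S = E(K, 110) = 1; 87 ⊕ 1 = 86.

C1 = 66, C2 = 115, C3 = 86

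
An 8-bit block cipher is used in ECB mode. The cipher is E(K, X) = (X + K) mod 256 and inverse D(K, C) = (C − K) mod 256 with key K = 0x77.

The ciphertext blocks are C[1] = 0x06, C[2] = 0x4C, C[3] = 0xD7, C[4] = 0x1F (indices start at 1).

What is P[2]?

ECB decryption: P_i = D(K, C_i).
P[2]: D(K, 0x4C) = 0xD5.

P[2] = 0xD5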